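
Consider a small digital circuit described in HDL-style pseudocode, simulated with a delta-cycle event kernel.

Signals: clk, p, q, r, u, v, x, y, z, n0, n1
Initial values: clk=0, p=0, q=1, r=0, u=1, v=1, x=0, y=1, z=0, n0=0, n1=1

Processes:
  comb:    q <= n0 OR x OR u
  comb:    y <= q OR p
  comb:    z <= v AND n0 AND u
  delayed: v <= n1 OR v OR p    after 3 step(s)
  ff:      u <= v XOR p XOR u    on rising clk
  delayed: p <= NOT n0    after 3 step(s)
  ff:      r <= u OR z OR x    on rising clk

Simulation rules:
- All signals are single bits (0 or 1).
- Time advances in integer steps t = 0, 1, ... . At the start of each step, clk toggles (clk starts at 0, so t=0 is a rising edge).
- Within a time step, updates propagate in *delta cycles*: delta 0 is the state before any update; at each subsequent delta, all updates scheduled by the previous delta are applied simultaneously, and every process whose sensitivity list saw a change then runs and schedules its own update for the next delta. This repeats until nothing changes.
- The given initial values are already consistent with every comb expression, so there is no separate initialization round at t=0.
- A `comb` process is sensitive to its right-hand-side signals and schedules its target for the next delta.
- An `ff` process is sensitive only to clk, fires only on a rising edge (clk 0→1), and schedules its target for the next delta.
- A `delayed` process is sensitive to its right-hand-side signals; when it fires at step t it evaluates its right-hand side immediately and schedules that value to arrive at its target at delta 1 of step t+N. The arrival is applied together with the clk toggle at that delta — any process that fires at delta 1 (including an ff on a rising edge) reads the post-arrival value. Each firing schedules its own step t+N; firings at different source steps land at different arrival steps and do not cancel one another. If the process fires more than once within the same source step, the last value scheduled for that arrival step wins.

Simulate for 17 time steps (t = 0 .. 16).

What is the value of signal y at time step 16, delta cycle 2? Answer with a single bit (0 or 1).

1

t=0 Δ0: x=0 q=1 clk=0 v=1 r=0 z=0 n0=0 u=1 p=0 y=1 n1=1
  Δ1: clk:0→1
  Δ2: r:0→1, u:1→0
  Δ3: q:1→0
  Δ4: y:1→0
  (4Δ to stable)
t=1 Δ0: x=0 q=0 clk=1 v=1 r=1 z=0 n0=0 u=0 p=0 y=0 n1=1
  Δ1: clk:1→0
  (1Δ to stable)
t=2 Δ0: x=0 q=0 clk=0 v=1 r=1 z=0 n0=0 u=0 p=0 y=0 n1=1
  Δ1: clk:0→1
  Δ2: r:1→0, u:0→1
  Δ3: q:0→1
  Δ4: y:0→1
  (4Δ to stable)
t=3 Δ0: x=0 q=1 clk=1 v=1 r=0 z=0 n0=0 u=1 p=0 y=1 n1=1
  Δ1: clk:1→0
  (1Δ to stable)
t=4 Δ0: x=0 q=1 clk=0 v=1 r=0 z=0 n0=0 u=1 p=0 y=1 n1=1
  Δ1: clk:0→1
  Δ2: r:0→1, u:1→0
  Δ3: q:1→0
  Δ4: y:1→0
  (4Δ to stable)
t=5 Δ0: x=0 q=0 clk=1 v=1 r=1 z=0 n0=0 u=0 p=0 y=0 n1=1
  Δ1: clk:1→0
  (1Δ to stable)
t=6 Δ0: x=0 q=0 clk=0 v=1 r=1 z=0 n0=0 u=0 p=0 y=0 n1=1
  Δ1: clk:0→1
  Δ2: r:1→0, u:0→1
  Δ3: q:0→1
  Δ4: y:0→1
  (4Δ to stable)
t=7 Δ0: x=0 q=1 clk=1 v=1 r=0 z=0 n0=0 u=1 p=0 y=1 n1=1
  Δ1: clk:1→0
  (1Δ to stable)
t=8 Δ0: x=0 q=1 clk=0 v=1 r=0 z=0 n0=0 u=1 p=0 y=1 n1=1
  Δ1: clk:0→1
  Δ2: r:0→1, u:1→0
  Δ3: q:1→0
  Δ4: y:1→0
  (4Δ to stable)
t=9 Δ0: x=0 q=0 clk=1 v=1 r=1 z=0 n0=0 u=0 p=0 y=0 n1=1
  Δ1: clk:1→0
  (1Δ to stable)
t=10 Δ0: x=0 q=0 clk=0 v=1 r=1 z=0 n0=0 u=0 p=0 y=0 n1=1
  Δ1: clk:0→1
  Δ2: r:1→0, u:0→1
  Δ3: q:0→1
  Δ4: y:0→1
  (4Δ to stable)
t=11 Δ0: x=0 q=1 clk=1 v=1 r=0 z=0 n0=0 u=1 p=0 y=1 n1=1
  Δ1: clk:1→0
  (1Δ to stable)
t=12 Δ0: x=0 q=1 clk=0 v=1 r=0 z=0 n0=0 u=1 p=0 y=1 n1=1
  Δ1: clk:0→1
  Δ2: r:0→1, u:1→0
  Δ3: q:1→0
  Δ4: y:1→0
  (4Δ to stable)
t=13 Δ0: x=0 q=0 clk=1 v=1 r=1 z=0 n0=0 u=0 p=0 y=0 n1=1
  Δ1: clk:1→0
  (1Δ to stable)
t=14 Δ0: x=0 q=0 clk=0 v=1 r=1 z=0 n0=0 u=0 p=0 y=0 n1=1
  Δ1: clk:0→1
  Δ2: r:1→0, u:0→1
  Δ3: q:0→1
  Δ4: y:0→1
  (4Δ to stable)
t=15 Δ0: x=0 q=1 clk=1 v=1 r=0 z=0 n0=0 u=1 p=0 y=1 n1=1
  Δ1: clk:1→0
  (1Δ to stable)
t=16 Δ0: x=0 q=1 clk=0 v=1 r=0 z=0 n0=0 u=1 p=0 y=1 n1=1
  Δ1: clk:0→1
  Δ2: r:0→1, u:1→0
  Δ3: q:1→0
  Δ4: y:1→0
  (4Δ to stable)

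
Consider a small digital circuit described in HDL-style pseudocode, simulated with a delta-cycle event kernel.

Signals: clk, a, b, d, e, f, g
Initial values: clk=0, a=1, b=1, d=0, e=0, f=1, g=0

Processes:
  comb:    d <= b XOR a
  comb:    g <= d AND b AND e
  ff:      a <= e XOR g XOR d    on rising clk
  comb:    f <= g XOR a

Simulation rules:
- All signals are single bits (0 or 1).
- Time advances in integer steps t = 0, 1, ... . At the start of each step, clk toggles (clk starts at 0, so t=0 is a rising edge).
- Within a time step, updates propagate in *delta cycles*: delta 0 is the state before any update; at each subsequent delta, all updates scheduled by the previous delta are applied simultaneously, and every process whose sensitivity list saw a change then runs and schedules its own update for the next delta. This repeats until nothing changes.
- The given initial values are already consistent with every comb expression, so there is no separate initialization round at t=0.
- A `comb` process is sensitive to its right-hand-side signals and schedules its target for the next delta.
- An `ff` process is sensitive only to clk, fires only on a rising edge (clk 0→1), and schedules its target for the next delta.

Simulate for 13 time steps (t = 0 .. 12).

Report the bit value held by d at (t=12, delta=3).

1

[bits: g,b,a,f,d,e,clk]
t=0: Δ0=0111000 Δ1=0111001 Δ2=0101001 Δ3=0100101 | 3Δ
t=1: Δ0=0100101 Δ1=0100100 | 1Δ
t=2: Δ0=0100100 Δ1=0100101 Δ2=0110101 Δ3=0111001 | 3Δ
t=3: Δ0=0111001 Δ1=0111000 | 1Δ
t=4: Δ0=0111000 Δ1=0111001 Δ2=0101001 Δ3=0100101 | 3Δ
t=5: Δ0=0100101 Δ1=0100100 | 1Δ
t=6: Δ0=0100100 Δ1=0100101 Δ2=0110101 Δ3=0111001 | 3Δ
t=7: Δ0=0111001 Δ1=0111000 | 1Δ
t=8: Δ0=0111000 Δ1=0111001 Δ2=0101001 Δ3=0100101 | 3Δ
t=9: Δ0=0100101 Δ1=0100100 | 1Δ
t=10: Δ0=0100100 Δ1=0100101 Δ2=0110101 Δ3=0111001 | 3Δ
t=11: Δ0=0111001 Δ1=0111000 | 1Δ
t=12: Δ0=0111000 Δ1=0111001 Δ2=0101001 Δ3=0100101 | 3Δ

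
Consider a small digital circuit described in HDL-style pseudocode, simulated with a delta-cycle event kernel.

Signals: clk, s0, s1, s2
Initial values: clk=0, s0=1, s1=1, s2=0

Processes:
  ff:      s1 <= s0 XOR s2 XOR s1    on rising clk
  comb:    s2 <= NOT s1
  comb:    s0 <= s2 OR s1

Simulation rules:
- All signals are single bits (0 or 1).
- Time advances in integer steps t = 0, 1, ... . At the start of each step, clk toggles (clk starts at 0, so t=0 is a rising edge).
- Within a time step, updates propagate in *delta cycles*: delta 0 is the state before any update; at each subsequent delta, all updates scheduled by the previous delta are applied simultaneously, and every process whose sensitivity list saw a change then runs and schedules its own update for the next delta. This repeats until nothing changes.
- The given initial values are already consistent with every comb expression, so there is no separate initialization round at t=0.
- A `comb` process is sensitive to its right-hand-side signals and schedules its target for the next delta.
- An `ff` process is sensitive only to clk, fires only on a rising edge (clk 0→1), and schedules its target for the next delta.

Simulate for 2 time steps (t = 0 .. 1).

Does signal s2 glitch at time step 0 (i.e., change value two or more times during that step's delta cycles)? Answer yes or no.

t=0 Δ0: s0=1 s2=0 s1=1 clk=0
  Δ1: clk:0→1
  Δ2: s1:1→0
  Δ3: s0:1→0, s2:0→1
  Δ4: s0:0→1
  (4Δ to stable)
t=1 Δ0: s0=1 s2=1 s1=0 clk=1
  Δ1: clk:1→0
  (1Δ to stable)

no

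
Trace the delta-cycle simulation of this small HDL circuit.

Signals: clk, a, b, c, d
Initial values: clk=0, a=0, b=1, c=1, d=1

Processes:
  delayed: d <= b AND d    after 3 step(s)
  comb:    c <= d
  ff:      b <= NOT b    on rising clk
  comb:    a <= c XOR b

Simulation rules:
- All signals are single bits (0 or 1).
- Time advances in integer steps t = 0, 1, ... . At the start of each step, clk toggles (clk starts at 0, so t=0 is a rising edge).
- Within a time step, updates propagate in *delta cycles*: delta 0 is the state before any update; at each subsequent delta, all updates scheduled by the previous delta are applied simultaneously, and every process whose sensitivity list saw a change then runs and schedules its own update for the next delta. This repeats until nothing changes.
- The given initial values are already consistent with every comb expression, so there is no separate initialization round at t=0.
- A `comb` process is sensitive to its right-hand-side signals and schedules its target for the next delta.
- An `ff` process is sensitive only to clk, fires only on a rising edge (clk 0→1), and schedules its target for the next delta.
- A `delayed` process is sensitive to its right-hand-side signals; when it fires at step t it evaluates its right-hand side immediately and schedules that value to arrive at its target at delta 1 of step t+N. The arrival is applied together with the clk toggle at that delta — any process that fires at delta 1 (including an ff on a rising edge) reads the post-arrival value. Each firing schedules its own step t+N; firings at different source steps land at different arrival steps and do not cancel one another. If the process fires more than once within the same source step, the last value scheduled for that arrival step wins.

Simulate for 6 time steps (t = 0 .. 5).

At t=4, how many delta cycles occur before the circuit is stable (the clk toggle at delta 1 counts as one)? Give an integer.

[bits: clk,d,b,a,c]
t=0: Δ0=01101 Δ1=11101 Δ2=11001 Δ3=11011 | 3Δ
t=1: Δ0=11011 Δ1=01011 | 1Δ
t=2: Δ0=01011 Δ1=11011 Δ2=11111 Δ3=11101 | 3Δ
t=3: Δ0=11101 Δ1=00101 Δ2=00100 Δ3=00110 | 3Δ
t=4: Δ0=00110 Δ1=10110 Δ2=10010 Δ3=10000 | 3Δ
t=5: Δ0=10000 Δ1=01000 Δ2=01001 Δ3=01011 | 3Δ

3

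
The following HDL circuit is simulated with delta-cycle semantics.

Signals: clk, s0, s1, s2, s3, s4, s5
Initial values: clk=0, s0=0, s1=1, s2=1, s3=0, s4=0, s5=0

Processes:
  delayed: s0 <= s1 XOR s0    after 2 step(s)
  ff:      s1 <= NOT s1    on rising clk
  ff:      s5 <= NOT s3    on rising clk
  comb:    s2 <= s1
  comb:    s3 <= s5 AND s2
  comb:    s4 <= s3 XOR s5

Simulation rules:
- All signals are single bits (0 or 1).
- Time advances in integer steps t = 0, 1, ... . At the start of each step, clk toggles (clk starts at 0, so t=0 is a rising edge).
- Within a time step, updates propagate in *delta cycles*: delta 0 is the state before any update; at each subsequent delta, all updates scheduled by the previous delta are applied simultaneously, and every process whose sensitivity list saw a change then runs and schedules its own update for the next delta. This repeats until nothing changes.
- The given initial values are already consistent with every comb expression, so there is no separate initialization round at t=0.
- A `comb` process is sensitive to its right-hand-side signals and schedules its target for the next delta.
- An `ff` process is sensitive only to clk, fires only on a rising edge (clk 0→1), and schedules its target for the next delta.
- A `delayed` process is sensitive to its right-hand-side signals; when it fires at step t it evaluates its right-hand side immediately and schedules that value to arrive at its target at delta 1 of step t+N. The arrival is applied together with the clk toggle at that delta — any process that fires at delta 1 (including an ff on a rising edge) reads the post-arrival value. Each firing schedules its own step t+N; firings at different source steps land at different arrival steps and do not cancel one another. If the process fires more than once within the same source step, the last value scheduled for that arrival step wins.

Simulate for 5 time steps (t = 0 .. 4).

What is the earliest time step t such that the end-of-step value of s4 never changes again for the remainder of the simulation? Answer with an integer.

t0.Δ0 s3=0 s2=1 s5=0 s1=1 clk=0 s0=0 s4=0
t0.Δ1 s3=0 s2=1 s5=0 s1=1 clk=1 s0=0 s4=0
t0.Δ2 s3=0 s2=1 s5=1 s1=0 clk=1 s0=0 s4=0
t0.Δ3 s3=1 s2=0 s5=1 s1=0 clk=1 s0=0 s4=1
t0.Δ4 s3=0 s2=0 s5=1 s1=0 clk=1 s0=0 s4=0
t0.Δ5 s3=0 s2=0 s5=1 s1=0 clk=1 s0=0 s4=1
t1.Δ0 s3=0 s2=0 s5=1 s1=0 clk=1 s0=0 s4=1
t1.Δ1 s3=0 s2=0 s5=1 s1=0 clk=0 s0=0 s4=1
t2.Δ0 s3=0 s2=0 s5=1 s1=0 clk=0 s0=0 s4=1
t2.Δ1 s3=0 s2=0 s5=1 s1=0 clk=1 s0=0 s4=1
t2.Δ2 s3=0 s2=0 s5=1 s1=1 clk=1 s0=0 s4=1
t2.Δ3 s3=0 s2=1 s5=1 s1=1 clk=1 s0=0 s4=1
t2.Δ4 s3=1 s2=1 s5=1 s1=1 clk=1 s0=0 s4=1
t2.Δ5 s3=1 s2=1 s5=1 s1=1 clk=1 s0=0 s4=0
t3.Δ0 s3=1 s2=1 s5=1 s1=1 clk=1 s0=0 s4=0
t3.Δ1 s3=1 s2=1 s5=1 s1=1 clk=0 s0=0 s4=0
t4.Δ0 s3=1 s2=1 s5=1 s1=1 clk=0 s0=0 s4=0
t4.Δ1 s3=1 s2=1 s5=1 s1=1 clk=1 s0=1 s4=0
t4.Δ2 s3=1 s2=1 s5=0 s1=0 clk=1 s0=1 s4=0
t4.Δ3 s3=0 s2=0 s5=0 s1=0 clk=1 s0=1 s4=1
t4.Δ4 s3=0 s2=0 s5=0 s1=0 clk=1 s0=1 s4=0

2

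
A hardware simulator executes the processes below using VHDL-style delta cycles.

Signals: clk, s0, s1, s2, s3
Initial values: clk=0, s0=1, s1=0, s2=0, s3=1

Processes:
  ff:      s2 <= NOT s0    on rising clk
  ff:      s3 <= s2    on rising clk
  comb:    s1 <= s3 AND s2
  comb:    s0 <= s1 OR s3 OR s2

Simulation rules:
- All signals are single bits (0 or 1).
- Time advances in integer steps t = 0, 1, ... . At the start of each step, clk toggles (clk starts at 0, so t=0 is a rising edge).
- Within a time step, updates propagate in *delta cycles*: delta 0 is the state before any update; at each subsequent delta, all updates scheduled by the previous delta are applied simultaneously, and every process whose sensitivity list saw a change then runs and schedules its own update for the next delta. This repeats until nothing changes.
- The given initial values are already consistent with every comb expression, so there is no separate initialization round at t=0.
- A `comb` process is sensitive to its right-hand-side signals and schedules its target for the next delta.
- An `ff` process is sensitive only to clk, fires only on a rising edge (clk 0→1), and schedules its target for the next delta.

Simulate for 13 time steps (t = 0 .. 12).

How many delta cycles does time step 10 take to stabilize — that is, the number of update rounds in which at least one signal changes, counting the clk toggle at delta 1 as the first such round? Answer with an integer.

2

t0.Δ0 clk=0 s3=1 s2=0 s0=1 s1=0
t0.Δ1 clk=1 s3=1 s2=0 s0=1 s1=0
t0.Δ2 clk=1 s3=0 s2=0 s0=1 s1=0
t0.Δ3 clk=1 s3=0 s2=0 s0=0 s1=0
t1.Δ0 clk=1 s3=0 s2=0 s0=0 s1=0
t1.Δ1 clk=0 s3=0 s2=0 s0=0 s1=0
t2.Δ0 clk=0 s3=0 s2=0 s0=0 s1=0
t2.Δ1 clk=1 s3=0 s2=0 s0=0 s1=0
t2.Δ2 clk=1 s3=0 s2=1 s0=0 s1=0
t2.Δ3 clk=1 s3=0 s2=1 s0=1 s1=0
t3.Δ0 clk=1 s3=0 s2=1 s0=1 s1=0
t3.Δ1 clk=0 s3=0 s2=1 s0=1 s1=0
t4.Δ0 clk=0 s3=0 s2=1 s0=1 s1=0
t4.Δ1 clk=1 s3=0 s2=1 s0=1 s1=0
t4.Δ2 clk=1 s3=1 s2=0 s0=1 s1=0
t5.Δ0 clk=1 s3=1 s2=0 s0=1 s1=0
t5.Δ1 clk=0 s3=1 s2=0 s0=1 s1=0
t6.Δ0 clk=0 s3=1 s2=0 s0=1 s1=0
t6.Δ1 clk=1 s3=1 s2=0 s0=1 s1=0
t6.Δ2 clk=1 s3=0 s2=0 s0=1 s1=0
t6.Δ3 clk=1 s3=0 s2=0 s0=0 s1=0
t7.Δ0 clk=1 s3=0 s2=0 s0=0 s1=0
t7.Δ1 clk=0 s3=0 s2=0 s0=0 s1=0
t8.Δ0 clk=0 s3=0 s2=0 s0=0 s1=0
t8.Δ1 clk=1 s3=0 s2=0 s0=0 s1=0
t8.Δ2 clk=1 s3=0 s2=1 s0=0 s1=0
t8.Δ3 clk=1 s3=0 s2=1 s0=1 s1=0
t9.Δ0 clk=1 s3=0 s2=1 s0=1 s1=0
t9.Δ1 clk=0 s3=0 s2=1 s0=1 s1=0
t10.Δ0 clk=0 s3=0 s2=1 s0=1 s1=0
t10.Δ1 clk=1 s3=0 s2=1 s0=1 s1=0
t10.Δ2 clk=1 s3=1 s2=0 s0=1 s1=0
t11.Δ0 clk=1 s3=1 s2=0 s0=1 s1=0
t11.Δ1 clk=0 s3=1 s2=0 s0=1 s1=0
t12.Δ0 clk=0 s3=1 s2=0 s0=1 s1=0
t12.Δ1 clk=1 s3=1 s2=0 s0=1 s1=0
t12.Δ2 clk=1 s3=0 s2=0 s0=1 s1=0
t12.Δ3 clk=1 s3=0 s2=0 s0=0 s1=0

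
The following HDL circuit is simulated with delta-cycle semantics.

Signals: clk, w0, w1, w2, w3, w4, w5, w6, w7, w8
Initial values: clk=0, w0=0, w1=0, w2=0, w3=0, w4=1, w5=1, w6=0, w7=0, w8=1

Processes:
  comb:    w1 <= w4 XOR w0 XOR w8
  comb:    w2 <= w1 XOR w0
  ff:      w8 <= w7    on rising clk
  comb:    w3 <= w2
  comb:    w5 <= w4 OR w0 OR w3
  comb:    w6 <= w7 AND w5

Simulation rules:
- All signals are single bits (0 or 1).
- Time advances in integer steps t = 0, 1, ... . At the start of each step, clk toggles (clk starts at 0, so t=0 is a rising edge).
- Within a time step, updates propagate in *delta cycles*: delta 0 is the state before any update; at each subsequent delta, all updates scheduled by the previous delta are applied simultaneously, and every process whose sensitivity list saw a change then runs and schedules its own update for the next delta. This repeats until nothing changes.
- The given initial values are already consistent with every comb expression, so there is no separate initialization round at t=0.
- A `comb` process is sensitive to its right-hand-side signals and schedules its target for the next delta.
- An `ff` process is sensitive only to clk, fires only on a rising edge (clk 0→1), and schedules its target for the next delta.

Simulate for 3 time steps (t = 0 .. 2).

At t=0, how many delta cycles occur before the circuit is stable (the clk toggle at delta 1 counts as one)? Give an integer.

t0.Δ0 w0=0 w8=1 w7=0 w5=1 clk=0 w2=0 w1=0 w3=0 w6=0 w4=1
t0.Δ1 w0=0 w8=1 w7=0 w5=1 clk=1 w2=0 w1=0 w3=0 w6=0 w4=1
t0.Δ2 w0=0 w8=0 w7=0 w5=1 clk=1 w2=0 w1=0 w3=0 w6=0 w4=1
t0.Δ3 w0=0 w8=0 w7=0 w5=1 clk=1 w2=0 w1=1 w3=0 w6=0 w4=1
t0.Δ4 w0=0 w8=0 w7=0 w5=1 clk=1 w2=1 w1=1 w3=0 w6=0 w4=1
t0.Δ5 w0=0 w8=0 w7=0 w5=1 clk=1 w2=1 w1=1 w3=1 w6=0 w4=1
t1.Δ0 w0=0 w8=0 w7=0 w5=1 clk=1 w2=1 w1=1 w3=1 w6=0 w4=1
t1.Δ1 w0=0 w8=0 w7=0 w5=1 clk=0 w2=1 w1=1 w3=1 w6=0 w4=1
t2.Δ0 w0=0 w8=0 w7=0 w5=1 clk=0 w2=1 w1=1 w3=1 w6=0 w4=1
t2.Δ1 w0=0 w8=0 w7=0 w5=1 clk=1 w2=1 w1=1 w3=1 w6=0 w4=1

5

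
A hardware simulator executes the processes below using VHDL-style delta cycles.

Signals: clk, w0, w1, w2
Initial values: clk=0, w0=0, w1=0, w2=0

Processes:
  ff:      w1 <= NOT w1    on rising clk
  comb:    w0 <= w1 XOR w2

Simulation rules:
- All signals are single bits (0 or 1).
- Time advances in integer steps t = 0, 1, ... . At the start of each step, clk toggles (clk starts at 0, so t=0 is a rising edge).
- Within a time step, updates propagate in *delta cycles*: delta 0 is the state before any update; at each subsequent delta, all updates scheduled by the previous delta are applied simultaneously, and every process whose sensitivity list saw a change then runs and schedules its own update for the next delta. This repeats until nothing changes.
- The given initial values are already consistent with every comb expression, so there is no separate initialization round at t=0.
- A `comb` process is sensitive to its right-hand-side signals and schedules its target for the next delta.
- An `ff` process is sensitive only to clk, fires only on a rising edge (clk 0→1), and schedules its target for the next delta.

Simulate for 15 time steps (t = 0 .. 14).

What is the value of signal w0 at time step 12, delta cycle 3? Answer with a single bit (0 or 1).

t=0 Δ0: clk=0 w2=0 w1=0 w0=0
  Δ1: clk:0→1
  Δ2: w1:0→1
  Δ3: w0:0→1
  (3Δ to stable)
t=1 Δ0: clk=1 w2=0 w1=1 w0=1
  Δ1: clk:1→0
  (1Δ to stable)
t=2 Δ0: clk=0 w2=0 w1=1 w0=1
  Δ1: clk:0→1
  Δ2: w1:1→0
  Δ3: w0:1→0
  (3Δ to stable)
t=3 Δ0: clk=1 w2=0 w1=0 w0=0
  Δ1: clk:1→0
  (1Δ to stable)
t=4 Δ0: clk=0 w2=0 w1=0 w0=0
  Δ1: clk:0→1
  Δ2: w1:0→1
  Δ3: w0:0→1
  (3Δ to stable)
t=5 Δ0: clk=1 w2=0 w1=1 w0=1
  Δ1: clk:1→0
  (1Δ to stable)
t=6 Δ0: clk=0 w2=0 w1=1 w0=1
  Δ1: clk:0→1
  Δ2: w1:1→0
  Δ3: w0:1→0
  (3Δ to stable)
t=7 Δ0: clk=1 w2=0 w1=0 w0=0
  Δ1: clk:1→0
  (1Δ to stable)
t=8 Δ0: clk=0 w2=0 w1=0 w0=0
  Δ1: clk:0→1
  Δ2: w1:0→1
  Δ3: w0:0→1
  (3Δ to stable)
t=9 Δ0: clk=1 w2=0 w1=1 w0=1
  Δ1: clk:1→0
  (1Δ to stable)
t=10 Δ0: clk=0 w2=0 w1=1 w0=1
  Δ1: clk:0→1
  Δ2: w1:1→0
  Δ3: w0:1→0
  (3Δ to stable)
t=11 Δ0: clk=1 w2=0 w1=0 w0=0
  Δ1: clk:1→0
  (1Δ to stable)
t=12 Δ0: clk=0 w2=0 w1=0 w0=0
  Δ1: clk:0→1
  Δ2: w1:0→1
  Δ3: w0:0→1
  (3Δ to stable)
t=13 Δ0: clk=1 w2=0 w1=1 w0=1
  Δ1: clk:1→0
  (1Δ to stable)
t=14 Δ0: clk=0 w2=0 w1=1 w0=1
  Δ1: clk:0→1
  Δ2: w1:1→0
  Δ3: w0:1→0
  (3Δ to stable)

1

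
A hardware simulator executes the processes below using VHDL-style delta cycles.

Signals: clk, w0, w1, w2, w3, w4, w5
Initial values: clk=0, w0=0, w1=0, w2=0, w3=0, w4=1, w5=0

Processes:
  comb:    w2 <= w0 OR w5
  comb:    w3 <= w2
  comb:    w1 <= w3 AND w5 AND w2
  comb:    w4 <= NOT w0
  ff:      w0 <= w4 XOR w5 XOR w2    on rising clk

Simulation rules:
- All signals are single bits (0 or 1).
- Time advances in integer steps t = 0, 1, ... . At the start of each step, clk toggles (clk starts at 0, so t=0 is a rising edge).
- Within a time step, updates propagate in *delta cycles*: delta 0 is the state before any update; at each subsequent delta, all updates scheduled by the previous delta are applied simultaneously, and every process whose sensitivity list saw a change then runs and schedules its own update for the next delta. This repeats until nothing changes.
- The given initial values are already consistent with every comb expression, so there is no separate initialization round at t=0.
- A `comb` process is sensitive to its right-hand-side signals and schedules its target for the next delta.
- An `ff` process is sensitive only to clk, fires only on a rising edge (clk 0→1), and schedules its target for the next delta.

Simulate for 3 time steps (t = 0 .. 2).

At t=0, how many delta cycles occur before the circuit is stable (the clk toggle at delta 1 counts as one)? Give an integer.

t=0 Δ0: w0=0 w1=0 w4=1 w2=0 w5=0 w3=0 clk=0
  Δ1: clk:0→1
  Δ2: w0:0→1
  Δ3: w4:1→0, w2:0→1
  Δ4: w3:0→1
  (4Δ to stable)
t=1 Δ0: w0=1 w1=0 w4=0 w2=1 w5=0 w3=1 clk=1
  Δ1: clk:1→0
  (1Δ to stable)
t=2 Δ0: w0=1 w1=0 w4=0 w2=1 w5=0 w3=1 clk=0
  Δ1: clk:0→1
  (1Δ to stable)

4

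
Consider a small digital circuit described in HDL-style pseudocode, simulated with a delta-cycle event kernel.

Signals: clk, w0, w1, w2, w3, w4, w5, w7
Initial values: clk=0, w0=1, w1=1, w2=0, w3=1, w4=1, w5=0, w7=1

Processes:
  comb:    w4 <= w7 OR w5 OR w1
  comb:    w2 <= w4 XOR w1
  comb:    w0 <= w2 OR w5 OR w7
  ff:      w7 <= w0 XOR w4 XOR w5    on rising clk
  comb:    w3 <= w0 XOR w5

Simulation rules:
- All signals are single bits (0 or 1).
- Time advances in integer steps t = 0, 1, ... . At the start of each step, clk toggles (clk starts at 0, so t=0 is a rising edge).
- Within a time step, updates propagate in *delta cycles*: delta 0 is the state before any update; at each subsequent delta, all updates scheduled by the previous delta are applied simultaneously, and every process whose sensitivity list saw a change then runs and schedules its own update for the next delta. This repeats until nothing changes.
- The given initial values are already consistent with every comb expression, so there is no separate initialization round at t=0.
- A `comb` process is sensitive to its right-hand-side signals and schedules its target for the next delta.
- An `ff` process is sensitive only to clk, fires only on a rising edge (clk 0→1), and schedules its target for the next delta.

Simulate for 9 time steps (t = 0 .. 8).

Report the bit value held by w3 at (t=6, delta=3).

0

t0.Δ0 w4=1 w7=1 clk=0 w3=1 w2=0 w0=1 w1=1 w5=0
t0.Δ1 w4=1 w7=1 clk=1 w3=1 w2=0 w0=1 w1=1 w5=0
t0.Δ2 w4=1 w7=0 clk=1 w3=1 w2=0 w0=1 w1=1 w5=0
t0.Δ3 w4=1 w7=0 clk=1 w3=1 w2=0 w0=0 w1=1 w5=0
t0.Δ4 w4=1 w7=0 clk=1 w3=0 w2=0 w0=0 w1=1 w5=0
t1.Δ0 w4=1 w7=0 clk=1 w3=0 w2=0 w0=0 w1=1 w5=0
t1.Δ1 w4=1 w7=0 clk=0 w3=0 w2=0 w0=0 w1=1 w5=0
t2.Δ0 w4=1 w7=0 clk=0 w3=0 w2=0 w0=0 w1=1 w5=0
t2.Δ1 w4=1 w7=0 clk=1 w3=0 w2=0 w0=0 w1=1 w5=0
t2.Δ2 w4=1 w7=1 clk=1 w3=0 w2=0 w0=0 w1=1 w5=0
t2.Δ3 w4=1 w7=1 clk=1 w3=0 w2=0 w0=1 w1=1 w5=0
t2.Δ4 w4=1 w7=1 clk=1 w3=1 w2=0 w0=1 w1=1 w5=0
t3.Δ0 w4=1 w7=1 clk=1 w3=1 w2=0 w0=1 w1=1 w5=0
t3.Δ1 w4=1 w7=1 clk=0 w3=1 w2=0 w0=1 w1=1 w5=0
t4.Δ0 w4=1 w7=1 clk=0 w3=1 w2=0 w0=1 w1=1 w5=0
t4.Δ1 w4=1 w7=1 clk=1 w3=1 w2=0 w0=1 w1=1 w5=0
t4.Δ2 w4=1 w7=0 clk=1 w3=1 w2=0 w0=1 w1=1 w5=0
t4.Δ3 w4=1 w7=0 clk=1 w3=1 w2=0 w0=0 w1=1 w5=0
t4.Δ4 w4=1 w7=0 clk=1 w3=0 w2=0 w0=0 w1=1 w5=0
t5.Δ0 w4=1 w7=0 clk=1 w3=0 w2=0 w0=0 w1=1 w5=0
t5.Δ1 w4=1 w7=0 clk=0 w3=0 w2=0 w0=0 w1=1 w5=0
t6.Δ0 w4=1 w7=0 clk=0 w3=0 w2=0 w0=0 w1=1 w5=0
t6.Δ1 w4=1 w7=0 clk=1 w3=0 w2=0 w0=0 w1=1 w5=0
t6.Δ2 w4=1 w7=1 clk=1 w3=0 w2=0 w0=0 w1=1 w5=0
t6.Δ3 w4=1 w7=1 clk=1 w3=0 w2=0 w0=1 w1=1 w5=0
t6.Δ4 w4=1 w7=1 clk=1 w3=1 w2=0 w0=1 w1=1 w5=0
t7.Δ0 w4=1 w7=1 clk=1 w3=1 w2=0 w0=1 w1=1 w5=0
t7.Δ1 w4=1 w7=1 clk=0 w3=1 w2=0 w0=1 w1=1 w5=0
t8.Δ0 w4=1 w7=1 clk=0 w3=1 w2=0 w0=1 w1=1 w5=0
t8.Δ1 w4=1 w7=1 clk=1 w3=1 w2=0 w0=1 w1=1 w5=0
t8.Δ2 w4=1 w7=0 clk=1 w3=1 w2=0 w0=1 w1=1 w5=0
t8.Δ3 w4=1 w7=0 clk=1 w3=1 w2=0 w0=0 w1=1 w5=0
t8.Δ4 w4=1 w7=0 clk=1 w3=0 w2=0 w0=0 w1=1 w5=0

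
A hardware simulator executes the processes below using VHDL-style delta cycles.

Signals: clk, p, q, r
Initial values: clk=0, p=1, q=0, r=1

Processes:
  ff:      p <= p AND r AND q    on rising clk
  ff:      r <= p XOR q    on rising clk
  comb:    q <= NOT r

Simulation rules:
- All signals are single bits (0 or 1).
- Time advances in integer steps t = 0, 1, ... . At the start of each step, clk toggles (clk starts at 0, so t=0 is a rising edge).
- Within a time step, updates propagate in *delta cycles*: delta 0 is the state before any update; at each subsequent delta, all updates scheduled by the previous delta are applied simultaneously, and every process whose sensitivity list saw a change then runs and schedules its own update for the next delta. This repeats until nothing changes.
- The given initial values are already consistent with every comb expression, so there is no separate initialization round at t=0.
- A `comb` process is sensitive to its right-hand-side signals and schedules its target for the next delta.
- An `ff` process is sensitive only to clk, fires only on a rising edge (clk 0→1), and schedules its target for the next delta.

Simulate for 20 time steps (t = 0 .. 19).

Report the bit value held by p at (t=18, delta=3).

[bits: q,clk,p,r]
t=0: Δ0=0011 Δ1=0111 Δ2=0101 | 2Δ
t=1: Δ0=0101 Δ1=0001 | 1Δ
t=2: Δ0=0001 Δ1=0101 Δ2=0100 Δ3=1100 | 3Δ
t=3: Δ0=1100 Δ1=1000 | 1Δ
t=4: Δ0=1000 Δ1=1100 Δ2=1101 Δ3=0101 | 3Δ
t=5: Δ0=0101 Δ1=0001 | 1Δ
t=6: Δ0=0001 Δ1=0101 Δ2=0100 Δ3=1100 | 3Δ
t=7: Δ0=1100 Δ1=1000 | 1Δ
t=8: Δ0=1000 Δ1=1100 Δ2=1101 Δ3=0101 | 3Δ
t=9: Δ0=0101 Δ1=0001 | 1Δ
t=10: Δ0=0001 Δ1=0101 Δ2=0100 Δ3=1100 | 3Δ
t=11: Δ0=1100 Δ1=1000 | 1Δ
t=12: Δ0=1000 Δ1=1100 Δ2=1101 Δ3=0101 | 3Δ
t=13: Δ0=0101 Δ1=0001 | 1Δ
t=14: Δ0=0001 Δ1=0101 Δ2=0100 Δ3=1100 | 3Δ
t=15: Δ0=1100 Δ1=1000 | 1Δ
t=16: Δ0=1000 Δ1=1100 Δ2=1101 Δ3=0101 | 3Δ
t=17: Δ0=0101 Δ1=0001 | 1Δ
t=18: Δ0=0001 Δ1=0101 Δ2=0100 Δ3=1100 | 3Δ
t=19: Δ0=1100 Δ1=1000 | 1Δ

0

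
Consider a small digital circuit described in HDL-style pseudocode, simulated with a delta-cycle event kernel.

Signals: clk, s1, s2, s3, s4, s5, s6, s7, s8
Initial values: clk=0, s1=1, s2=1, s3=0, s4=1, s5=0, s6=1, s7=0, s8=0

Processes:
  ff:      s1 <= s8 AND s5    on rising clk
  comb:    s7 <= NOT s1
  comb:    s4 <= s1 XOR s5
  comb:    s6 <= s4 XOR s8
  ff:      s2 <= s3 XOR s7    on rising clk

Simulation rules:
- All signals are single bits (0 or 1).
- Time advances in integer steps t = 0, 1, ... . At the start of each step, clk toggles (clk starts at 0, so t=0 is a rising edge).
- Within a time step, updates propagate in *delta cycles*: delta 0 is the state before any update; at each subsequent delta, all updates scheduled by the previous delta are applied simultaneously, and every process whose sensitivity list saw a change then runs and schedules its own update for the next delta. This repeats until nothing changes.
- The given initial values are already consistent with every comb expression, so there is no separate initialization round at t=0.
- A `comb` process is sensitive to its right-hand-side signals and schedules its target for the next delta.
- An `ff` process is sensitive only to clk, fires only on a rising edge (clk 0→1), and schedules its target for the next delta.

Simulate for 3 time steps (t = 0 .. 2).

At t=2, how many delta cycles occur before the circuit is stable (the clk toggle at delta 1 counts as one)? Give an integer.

2

[bits: s6,s1,s8,clk,s3,s4,s2,s7,s5]
t=0: Δ0=110001100 Δ1=110101100 Δ2=100101000 Δ3=100100010 Δ4=000100010 | 4Δ
t=1: Δ0=000100010 Δ1=000000010 | 1Δ
t=2: Δ0=000000010 Δ1=000100010 Δ2=000100110 | 2Δ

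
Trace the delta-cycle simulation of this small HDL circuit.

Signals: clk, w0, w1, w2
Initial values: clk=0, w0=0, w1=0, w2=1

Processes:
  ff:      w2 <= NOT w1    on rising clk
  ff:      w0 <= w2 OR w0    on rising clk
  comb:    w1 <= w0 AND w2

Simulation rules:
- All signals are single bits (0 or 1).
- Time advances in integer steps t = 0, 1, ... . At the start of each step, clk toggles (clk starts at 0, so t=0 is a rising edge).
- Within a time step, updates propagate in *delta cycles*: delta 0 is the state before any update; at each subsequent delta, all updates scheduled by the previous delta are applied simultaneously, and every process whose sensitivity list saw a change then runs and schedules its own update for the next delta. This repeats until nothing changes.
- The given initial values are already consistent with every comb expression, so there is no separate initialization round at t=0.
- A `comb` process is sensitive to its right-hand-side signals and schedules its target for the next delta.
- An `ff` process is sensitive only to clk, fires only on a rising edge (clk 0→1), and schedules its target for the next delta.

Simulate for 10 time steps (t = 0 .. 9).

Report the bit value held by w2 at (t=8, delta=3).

t=0 Δ0: w0=0 clk=0 w2=1 w1=0
  Δ1: clk:0→1
  Δ2: w0:0→1
  Δ3: w1:0→1
  (3Δ to stable)
t=1 Δ0: w0=1 clk=1 w2=1 w1=1
  Δ1: clk:1→0
  (1Δ to stable)
t=2 Δ0: w0=1 clk=0 w2=1 w1=1
  Δ1: clk:0→1
  Δ2: w2:1→0
  Δ3: w1:1→0
  (3Δ to stable)
t=3 Δ0: w0=1 clk=1 w2=0 w1=0
  Δ1: clk:1→0
  (1Δ to stable)
t=4 Δ0: w0=1 clk=0 w2=0 w1=0
  Δ1: clk:0→1
  Δ2: w2:0→1
  Δ3: w1:0→1
  (3Δ to stable)
t=5 Δ0: w0=1 clk=1 w2=1 w1=1
  Δ1: clk:1→0
  (1Δ to stable)
t=6 Δ0: w0=1 clk=0 w2=1 w1=1
  Δ1: clk:0→1
  Δ2: w2:1→0
  Δ3: w1:1→0
  (3Δ to stable)
t=7 Δ0: w0=1 clk=1 w2=0 w1=0
  Δ1: clk:1→0
  (1Δ to stable)
t=8 Δ0: w0=1 clk=0 w2=0 w1=0
  Δ1: clk:0→1
  Δ2: w2:0→1
  Δ3: w1:0→1
  (3Δ to stable)
t=9 Δ0: w0=1 clk=1 w2=1 w1=1
  Δ1: clk:1→0
  (1Δ to stable)

1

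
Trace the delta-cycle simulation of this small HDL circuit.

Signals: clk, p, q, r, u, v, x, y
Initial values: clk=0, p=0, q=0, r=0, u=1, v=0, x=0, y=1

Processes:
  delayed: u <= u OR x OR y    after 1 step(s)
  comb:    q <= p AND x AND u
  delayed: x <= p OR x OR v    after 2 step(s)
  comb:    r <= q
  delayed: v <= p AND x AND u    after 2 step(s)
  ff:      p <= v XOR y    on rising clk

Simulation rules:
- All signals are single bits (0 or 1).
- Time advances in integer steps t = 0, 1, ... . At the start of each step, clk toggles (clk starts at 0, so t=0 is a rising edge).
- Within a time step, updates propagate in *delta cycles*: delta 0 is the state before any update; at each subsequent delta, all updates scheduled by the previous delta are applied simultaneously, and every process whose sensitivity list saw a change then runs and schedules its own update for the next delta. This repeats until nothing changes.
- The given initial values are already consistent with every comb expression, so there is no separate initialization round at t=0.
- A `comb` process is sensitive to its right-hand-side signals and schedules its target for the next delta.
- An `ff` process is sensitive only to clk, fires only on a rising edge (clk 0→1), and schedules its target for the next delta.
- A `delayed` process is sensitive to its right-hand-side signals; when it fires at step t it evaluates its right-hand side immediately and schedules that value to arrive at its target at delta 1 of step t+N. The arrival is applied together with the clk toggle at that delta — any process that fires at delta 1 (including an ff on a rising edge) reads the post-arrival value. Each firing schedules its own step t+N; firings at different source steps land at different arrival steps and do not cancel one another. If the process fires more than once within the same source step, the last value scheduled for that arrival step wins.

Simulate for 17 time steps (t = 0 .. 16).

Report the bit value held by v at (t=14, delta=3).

0

t=0 Δ0: q=0 p=0 y=1 x=0 clk=0 u=1 v=0 r=0
  Δ1: clk:0→1
  Δ2: p:0→1
  (2Δ to stable)
t=1 Δ0: q=0 p=1 y=1 x=0 clk=1 u=1 v=0 r=0
  Δ1: clk:1→0
  (1Δ to stable)
t=2 Δ0: q=0 p=1 y=1 x=0 clk=0 u=1 v=0 r=0
  Δ1: x:0→1, clk:0→1
  Δ2: q:0→1
  Δ3: r:0→1
  (3Δ to stable)
t=3 Δ0: q=1 p=1 y=1 x=1 clk=1 u=1 v=0 r=1
  Δ1: clk:1→0
  (1Δ to stable)
t=4 Δ0: q=1 p=1 y=1 x=1 clk=0 u=1 v=0 r=1
  Δ1: clk:0→1, v:0→1
  Δ2: p:1→0
  Δ3: q:1→0
  Δ4: r:1→0
  (4Δ to stable)
t=5 Δ0: q=0 p=0 y=1 x=1 clk=1 u=1 v=1 r=0
  Δ1: clk:1→0
  (1Δ to stable)
t=6 Δ0: q=0 p=0 y=1 x=1 clk=0 u=1 v=1 r=0
  Δ1: clk:0→1, v:1→0
  Δ2: p:0→1
  Δ3: q:0→1
  Δ4: r:0→1
  (4Δ to stable)
t=7 Δ0: q=1 p=1 y=1 x=1 clk=1 u=1 v=0 r=1
  Δ1: clk:1→0
  (1Δ to stable)
t=8 Δ0: q=1 p=1 y=1 x=1 clk=0 u=1 v=0 r=1
  Δ1: clk:0→1, v:0→1
  Δ2: p:1→0
  Δ3: q:1→0
  Δ4: r:1→0
  (4Δ to stable)
t=9 Δ0: q=0 p=0 y=1 x=1 clk=1 u=1 v=1 r=0
  Δ1: clk:1→0
  (1Δ to stable)
t=10 Δ0: q=0 p=0 y=1 x=1 clk=0 u=1 v=1 r=0
  Δ1: clk:0→1, v:1→0
  Δ2: p:0→1
  Δ3: q:0→1
  Δ4: r:0→1
  (4Δ to stable)
t=11 Δ0: q=1 p=1 y=1 x=1 clk=1 u=1 v=0 r=1
  Δ1: clk:1→0
  (1Δ to stable)
t=12 Δ0: q=1 p=1 y=1 x=1 clk=0 u=1 v=0 r=1
  Δ1: clk:0→1, v:0→1
  Δ2: p:1→0
  Δ3: q:1→0
  Δ4: r:1→0
  (4Δ to stable)
t=13 Δ0: q=0 p=0 y=1 x=1 clk=1 u=1 v=1 r=0
  Δ1: clk:1→0
  (1Δ to stable)
t=14 Δ0: q=0 p=0 y=1 x=1 clk=0 u=1 v=1 r=0
  Δ1: clk:0→1, v:1→0
  Δ2: p:0→1
  Δ3: q:0→1
  Δ4: r:0→1
  (4Δ to stable)
t=15 Δ0: q=1 p=1 y=1 x=1 clk=1 u=1 v=0 r=1
  Δ1: clk:1→0
  (1Δ to stable)
t=16 Δ0: q=1 p=1 y=1 x=1 clk=0 u=1 v=0 r=1
  Δ1: clk:0→1, v:0→1
  Δ2: p:1→0
  Δ3: q:1→0
  Δ4: r:1→0
  (4Δ to stable)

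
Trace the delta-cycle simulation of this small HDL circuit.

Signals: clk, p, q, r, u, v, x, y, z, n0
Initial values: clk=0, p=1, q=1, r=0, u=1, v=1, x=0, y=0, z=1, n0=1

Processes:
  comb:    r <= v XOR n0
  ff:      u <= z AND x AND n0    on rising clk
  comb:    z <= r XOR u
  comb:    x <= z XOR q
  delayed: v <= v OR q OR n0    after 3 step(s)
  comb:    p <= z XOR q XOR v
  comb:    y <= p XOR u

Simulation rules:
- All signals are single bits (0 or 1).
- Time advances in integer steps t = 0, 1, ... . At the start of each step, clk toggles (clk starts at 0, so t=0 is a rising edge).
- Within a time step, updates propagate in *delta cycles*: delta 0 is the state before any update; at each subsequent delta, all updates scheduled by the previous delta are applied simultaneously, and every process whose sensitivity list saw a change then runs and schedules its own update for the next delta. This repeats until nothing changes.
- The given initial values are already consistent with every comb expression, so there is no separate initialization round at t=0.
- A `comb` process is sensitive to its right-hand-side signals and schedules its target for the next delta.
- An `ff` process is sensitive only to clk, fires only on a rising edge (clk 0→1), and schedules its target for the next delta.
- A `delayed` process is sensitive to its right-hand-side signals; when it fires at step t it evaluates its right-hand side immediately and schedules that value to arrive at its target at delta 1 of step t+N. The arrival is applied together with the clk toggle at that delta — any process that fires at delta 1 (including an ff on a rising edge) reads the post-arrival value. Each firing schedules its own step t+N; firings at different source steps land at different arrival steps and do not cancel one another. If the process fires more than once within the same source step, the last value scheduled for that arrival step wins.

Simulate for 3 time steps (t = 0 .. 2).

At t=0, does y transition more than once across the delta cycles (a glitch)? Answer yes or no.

yes

[bits: y,r,z,x,q,v,p,clk,u,n0]
t=0: Δ0=0010111011 Δ1=0010111111 Δ2=0010111101 Δ3=1000111101 Δ4=1001110101 Δ5=0001110101 | 5Δ
t=1: Δ0=0001110101 Δ1=0001110001 | 1Δ
t=2: Δ0=0001110001 Δ1=0001110101 | 1Δ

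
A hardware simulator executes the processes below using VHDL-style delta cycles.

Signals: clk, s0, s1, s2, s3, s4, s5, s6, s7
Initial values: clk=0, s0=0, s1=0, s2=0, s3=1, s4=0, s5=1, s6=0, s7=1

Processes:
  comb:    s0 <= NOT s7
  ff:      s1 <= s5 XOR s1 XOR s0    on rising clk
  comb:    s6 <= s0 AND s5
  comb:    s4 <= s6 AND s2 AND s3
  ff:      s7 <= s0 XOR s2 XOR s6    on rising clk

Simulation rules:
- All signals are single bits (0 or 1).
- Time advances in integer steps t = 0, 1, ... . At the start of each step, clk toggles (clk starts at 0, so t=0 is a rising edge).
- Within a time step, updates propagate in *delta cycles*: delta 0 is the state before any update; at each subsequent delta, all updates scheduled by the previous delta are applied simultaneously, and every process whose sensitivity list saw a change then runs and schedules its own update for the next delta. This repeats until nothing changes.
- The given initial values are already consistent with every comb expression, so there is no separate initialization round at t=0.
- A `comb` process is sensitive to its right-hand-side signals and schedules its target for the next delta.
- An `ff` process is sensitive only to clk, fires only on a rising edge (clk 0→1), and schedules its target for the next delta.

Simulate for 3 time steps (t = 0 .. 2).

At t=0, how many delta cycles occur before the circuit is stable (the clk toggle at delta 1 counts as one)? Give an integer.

4

[bits: s4,s3,s1,s0,s2,s6,s7,s5,clk]
t=0: Δ0=010000110 Δ1=010000111 Δ2=011000011 Δ3=011100011 Δ4=011101011 | 4Δ
t=1: Δ0=011101011 Δ1=011101010 | 1Δ
t=2: Δ0=011101010 Δ1=011101011 | 1Δ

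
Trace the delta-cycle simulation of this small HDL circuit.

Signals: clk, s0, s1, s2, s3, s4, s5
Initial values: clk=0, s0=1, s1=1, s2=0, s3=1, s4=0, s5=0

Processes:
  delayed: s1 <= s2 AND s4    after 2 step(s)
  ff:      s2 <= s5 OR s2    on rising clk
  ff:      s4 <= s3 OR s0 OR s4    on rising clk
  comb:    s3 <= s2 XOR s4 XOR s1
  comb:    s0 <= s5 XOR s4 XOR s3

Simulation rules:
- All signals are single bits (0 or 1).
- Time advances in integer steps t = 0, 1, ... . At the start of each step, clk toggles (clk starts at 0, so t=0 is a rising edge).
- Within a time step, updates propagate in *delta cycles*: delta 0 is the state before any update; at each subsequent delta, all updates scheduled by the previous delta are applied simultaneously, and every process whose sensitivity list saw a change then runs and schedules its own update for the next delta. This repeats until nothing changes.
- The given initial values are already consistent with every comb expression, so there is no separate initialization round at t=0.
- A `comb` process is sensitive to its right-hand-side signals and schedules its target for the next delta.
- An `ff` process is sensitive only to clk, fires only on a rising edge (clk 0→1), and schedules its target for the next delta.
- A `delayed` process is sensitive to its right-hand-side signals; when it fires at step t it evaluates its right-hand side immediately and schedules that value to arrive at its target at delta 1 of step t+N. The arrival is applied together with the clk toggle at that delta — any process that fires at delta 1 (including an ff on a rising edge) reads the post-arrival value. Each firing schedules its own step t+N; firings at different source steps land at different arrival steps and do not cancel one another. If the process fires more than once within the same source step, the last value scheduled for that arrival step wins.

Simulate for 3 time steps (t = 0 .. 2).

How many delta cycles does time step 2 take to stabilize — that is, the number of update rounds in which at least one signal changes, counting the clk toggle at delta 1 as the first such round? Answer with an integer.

[bits: s4,clk,s0,s2,s3,s1,s5]
t=0: Δ0=0010110 Δ1=0110110 Δ2=1110110 Δ3=1100010 Δ4=1110010 | 4Δ
t=1: Δ0=1110010 Δ1=1010010 | 1Δ
t=2: Δ0=1010010 Δ1=1110000 Δ2=1110100 Δ3=1100100 | 3Δ

3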